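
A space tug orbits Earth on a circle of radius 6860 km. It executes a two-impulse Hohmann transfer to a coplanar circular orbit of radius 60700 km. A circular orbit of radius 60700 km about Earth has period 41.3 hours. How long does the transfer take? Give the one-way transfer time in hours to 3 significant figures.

From Kepler's third law T² = 4π²r³/μ at r = 60700 km, T = 41.3 hours = 41.3 × 3600 s = 1.4868×10^5 s: μ = 4π²r³/T² = 3.99412×10^5 km³/s².
The Hohmann ellipse has a_t = (r₁ + r₂)/2 = 33780 km.
Transfer time t = π√(a_t³/μ) = π√((33780)³ / 3.99412×10^5) = 30860 s.
Converting: 30860 s ÷ 3600 s/hour = 8.57 hours.

t = 8.57 hours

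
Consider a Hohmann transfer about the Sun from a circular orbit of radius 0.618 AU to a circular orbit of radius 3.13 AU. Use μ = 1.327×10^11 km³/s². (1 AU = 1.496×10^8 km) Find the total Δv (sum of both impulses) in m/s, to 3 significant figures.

Δv = 18200 m/s

In km: r₁ = 0.618 × 1.496×10^8 = 9.24528×10^7 km; r₂ = 3.13 × 1.496×10^8 = 4.68248×10^8 km.
Transfer-ellipse semi-major axis a_t = (r₁ + r₂)/2 = (9.24528×10^7 + 4.68248×10^8)/2 = 2.803504×10^8 km.
Circular speed at r₁: v₁ = √(μ/r₁) = √(1.327×10^11/9.24528×10^7) = 37.8857 km/s.
Transfer-orbit speed at r₁ (vis-viva equation): v_p = √[μ(2/r₁ − 1/a_t)] = 48.9624 km/s.
First burn Δv₁ = |v_p − v₁| = 11.077 km/s.
Circular speed at r₂: v₂ = √(μ/r₂) = 16.8344 km/s.
Transfer-orbit speed at r₂: v_a = √[μ(2/r₂ − 1/a_t)] = 9.66734 km/s.
Second burn Δv₂ = |v₂ − v_a| = 7.1671 km/s.
Total Δv = Δv₁ + Δv₂ = 18.24 km/s.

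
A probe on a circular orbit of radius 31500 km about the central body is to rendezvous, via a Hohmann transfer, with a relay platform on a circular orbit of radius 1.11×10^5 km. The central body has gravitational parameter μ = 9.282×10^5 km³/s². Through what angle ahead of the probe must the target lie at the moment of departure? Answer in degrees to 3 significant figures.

φ = 87.4°

Transfer-ellipse semi-major axis a_t = (r₁ + r₂)/2 = (31500 + 1.110×10^5)/2 = 71250 km.
Transfer time t = π√(a_t³/μ) = 62020 s.
The target's mean motion on its circular orbit is ω₂ = √(μ/r₂³) = 2.605×10^-5 rad/s.
Angle swept by the target during transfer: ω₂·t = 1.6156 rad = 92.57°.
The probe traverses 180° on the transfer ellipse, so the target must lead by 180° − 92.57° = 87.4°.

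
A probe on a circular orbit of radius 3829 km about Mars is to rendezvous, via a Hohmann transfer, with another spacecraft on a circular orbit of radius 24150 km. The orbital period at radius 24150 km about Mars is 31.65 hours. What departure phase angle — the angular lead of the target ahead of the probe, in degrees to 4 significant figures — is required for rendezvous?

φ = 100.6°

From Kepler's third law T² = 4π²r³/μ at r = 24150 km, T = 31.65 hours = 31.65 × 3600 s = 1.1394×10^5 s: μ = 4π²r³/T² = 42831.0 km³/s².
The Hohmann ellipse has a_t = (r₁ + r₂)/2 = 13989.5 km.
Transfer time t = π√(a_t³/μ) = 25120 s.
The target's mean motion on its circular orbit is ω₂ = √(μ/r₂³) = 5.514×10^-5 rad/s.
Angle swept by the target during transfer: ω₂·t = 1.3851 rad = 79.36°.
Arrival is 180° from departure on the ellipse, so φ = 180° − 79.36° = 100.6°.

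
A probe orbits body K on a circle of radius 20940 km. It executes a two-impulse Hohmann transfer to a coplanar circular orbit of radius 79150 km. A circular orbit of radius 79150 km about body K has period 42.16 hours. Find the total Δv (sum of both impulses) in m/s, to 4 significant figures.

Δv = 2798 m/s

From Kepler's third law T² = 4π²r³/μ at r = 79150 km, T = 42.16 hours = 42.16 × 3600 s = 1.51776×10^5 s: μ = 4π²r³/T² = 8.49780×10^5 km³/s².
Semi-major axis of the transfer orbit: a_t = (20940 + 79150)/2 = 50045 km.
Circular speed at r₁: v₁ = √(μ/r₁) = √(8.49780×10^5/20940) = 6.370 km/s.
On the transfer ellipse at r₁, v² = μ(2/r − 1/a) gives v_p = √[μ(2/r₁ − 1/a_t)] = 8.011 km/s.
First burn Δv₁ = |v_p − v₁| = 1.641 km/s.
Circular speed at r₂: v₂ = √(μ/r₂) = 3.277 km/s.
Transfer-orbit speed at r₂: v_a = √[μ(2/r₂ − 1/a_t)] = 2.120 km/s.
Second burn Δv₂ = |v₂ − v_a| = 1.157 km/s.
Δv = Δv₁ + Δv₂ = 1.641 + 1.157 = 2.798 km/s.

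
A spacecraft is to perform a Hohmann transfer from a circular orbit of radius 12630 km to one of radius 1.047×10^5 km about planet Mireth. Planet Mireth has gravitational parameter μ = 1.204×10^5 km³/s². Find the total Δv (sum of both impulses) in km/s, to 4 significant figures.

Transfer-ellipse semi-major axis a_t = (r₁ + r₂)/2 = (12630 + 1.047×10^5)/2 = 58665 km.
Circular speed at r₁: v₁ = √(μ/r₁) = √(1.204×10^5/12630) = 3.088 km/s.
Transfer-orbit speed at r₁ (v² = μ(2/r − 1/a)): v_p = √[μ(2/r₁ − 1/a_t)] = 4.125 km/s.
First burn Δv₁ = |v_p − v₁| = 1.037 km/s.
At r₂, v₂ = √(μ/r₂) = 1.0724 km/s.
Transfer-orbit speed at r₂: v_a = √[μ(2/r₂ − 1/a_t)] = 0.49757 km/s.
Second burn Δv₂ = |v₂ − v_a| = 0.5748 km/s.
Δv = Δv₁ + Δv₂ = 1.037 + 0.5748 = 1.612 km/s.

Δv = 1.612 km/s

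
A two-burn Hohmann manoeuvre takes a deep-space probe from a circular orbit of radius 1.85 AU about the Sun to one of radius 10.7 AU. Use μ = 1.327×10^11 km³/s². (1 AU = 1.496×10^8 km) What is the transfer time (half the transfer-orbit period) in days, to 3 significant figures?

In km: r₁ = 1.85 × 1.496×10^8 = 2.7676×10^8 km; r₂ = 10.7 × 1.496×10^8 = 1.60072×10^9 km.
The Hohmann ellipse has a_t = (r₁ + r₂)/2 = 9.3874×10^8 km.
By Kepler's third law the transfer-orbit period is T = 2π√(a_t³/μ), so t = T/2 = 2.480×10^8 s.
Converting: 2.480×10^8 s ÷ 86400 s/day = 2870 days.

t = 2870 days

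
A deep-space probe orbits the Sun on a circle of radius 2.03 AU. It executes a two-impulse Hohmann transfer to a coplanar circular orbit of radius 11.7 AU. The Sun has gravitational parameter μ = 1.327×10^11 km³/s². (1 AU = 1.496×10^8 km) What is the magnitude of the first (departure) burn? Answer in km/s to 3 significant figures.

In km: r₁ = 2.03 × 1.496×10^8 = 3.03688×10^8 km; r₂ = 11.7 × 1.496×10^8 = 1.75032×10^9 km.
Semi-major axis of the transfer orbit: a_t = (3.03688×10^8 + 1.75032×10^9)/2 = 1.027004×10^9 km.
Circular speed at r = 3.03688×10^8 km: v_c = √(μ/r) = 20.9036 km/s.
Vis-viva on the transfer ellipse at r = 3.03688×10^8 km gives v_t = √[μ(2/r − 1/a_t)] = 27.2894 km/s.
Δv₁ = |v_t − v_c| = |27.2894 − 20.9036| = 6.386 km/s.

Δv₁ = 6.39 km/s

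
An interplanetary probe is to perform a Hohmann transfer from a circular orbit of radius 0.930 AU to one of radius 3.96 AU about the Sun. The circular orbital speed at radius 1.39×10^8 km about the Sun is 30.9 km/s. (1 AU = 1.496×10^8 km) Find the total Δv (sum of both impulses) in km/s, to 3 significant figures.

Δv = 14.2 km/s

From the circular-orbit relation v² = μ/r at r = 1.39×10^8 km: μ = v²r = (30.9)² × 1.39×10^8 = 1.32719×10^11 km³/s².
In km: r₁ = 0.930 × 1.496×10^8 = 1.39128×10^8 km; r₂ = 3.96 × 1.496×10^8 = 5.92416×10^8 km.
Transfer-ellipse semi-major axis a_t = (r₁ + r₂)/2 = (1.39128×10^8 + 5.92416×10^8)/2 = 3.65772×10^8 km.
Circular speed at r₁: v₁ = √(μ/r₁) = √(1.32719×10^11/1.39128×10^8) = 30.886 km/s.
Transfer-orbit speed at r₁ (vis-viva): v_p = √[μ(2/r₁ − 1/a_t)] = 39.307 km/s.
First burn Δv₁ = |v_p − v₁| = 8.421 km/s.
At r₂, v₂ = √(μ/r₂) = 14.9676 km/s.
Transfer-orbit speed at r₂: v_a = √[μ(2/r₂ − 1/a_t)] = 9.23112 km/s.
Second burn Δv₂ = |v₂ − v_a| = 5.736 km/s.
Total Δv = Δv₁ + Δv₂ = 14.16 km/s.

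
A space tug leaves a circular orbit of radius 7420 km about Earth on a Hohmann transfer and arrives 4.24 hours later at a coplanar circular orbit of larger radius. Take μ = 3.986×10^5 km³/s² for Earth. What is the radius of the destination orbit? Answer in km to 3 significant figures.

Transfer time t = 4.24 hours = 15264 s, and t = π√(a_t³/μ).
So a_t = (μ t²/π²)^(1/3) = (3.986×10^5 × (15264)² / π²)^(1/3) = 21112 km.
Since a_t = (r₁ + r₂)/2, r₂ = 2a_t − r₁ = 2×21112 − 7420 = 34804 km.

r₂ = 34800 km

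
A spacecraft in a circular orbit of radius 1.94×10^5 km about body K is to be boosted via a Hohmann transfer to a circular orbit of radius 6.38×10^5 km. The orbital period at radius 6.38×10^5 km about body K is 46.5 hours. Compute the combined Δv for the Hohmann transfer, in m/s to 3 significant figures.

Δv = 17900 m/s

From Kepler's third law T² = 4π²r³/μ at r = 6.38×10^5 km, T = 46.5 hours = 46.5 × 3600 s = 1.674×10^5 s: μ = 4π²r³/T² = 3.65857×10^8 km³/s².
Transfer-ellipse semi-major axis a_t = (r₁ + r₂)/2 = (1.940×10^5 + 6.380×10^5)/2 = 4.160×10^5 km.
Circular speed at r₁: v₁ = √(μ/r₁) = √(3.65857×10^8/1.940×10^5) = 43.4265 km/s.
Transfer-orbit speed at r₁ (vis-viva): v_p = √[μ(2/r₁ − 1/a_t)] = 53.7797 km/s.
First burn Δv₁ = |v_p − v₁| = 10.353 km/s.
Circular speed at r₂: v₂ = √(μ/r₂) = 23.9467 km/s.
Transfer-orbit speed at r₂: v_a = √[μ(2/r₂ − 1/a_t)] = 16.3531 km/s.
Second burn Δv₂ = |v₂ − v_a| = 7.5936 km/s.
Total Δv = Δv₁ + Δv₂ = 17.95 km/s.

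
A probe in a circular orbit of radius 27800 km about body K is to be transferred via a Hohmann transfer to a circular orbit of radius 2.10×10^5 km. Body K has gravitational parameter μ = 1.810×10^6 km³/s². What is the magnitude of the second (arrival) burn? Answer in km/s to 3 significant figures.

Semi-major axis of the transfer orbit: a_t = (27800 + 2.100×10^5)/2 = 1.189×10^5 km.
On the circular orbit at r = 2.100×10^5 km, v_c = √(μ/r) = 2.936 km/s.
Vis-viva on the transfer ellipse at r = 2.100×10^5 km gives v_t = √[μ(2/r − 1/a_t)] = 1.420 km/s.
Δv₂ = |v_t − v_c| = |1.420 − 2.936| = 1.516 km/s.

Δv₂ = 1.52 km/s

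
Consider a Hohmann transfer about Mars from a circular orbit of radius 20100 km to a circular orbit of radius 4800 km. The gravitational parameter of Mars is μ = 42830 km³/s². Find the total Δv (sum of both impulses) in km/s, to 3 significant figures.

Semi-major axis of the transfer orbit: a_t = (20100 + 4800)/2 = 12450 km.
At r₁ the circular-orbit speed is v₁ = √(μ/r₁) = 1.45974 km/s.
Transfer-orbit speed at r₁ (vis-viva equation): v_a = √[μ(2/r₁ − 1/a_t)] = 0.906383 km/s.
First burn Δv₁ = |v_a − v₁| = 0.5534 km/s.
At r₂, v₂ = √(μ/r₂) = 2.9871 km/s.
Transfer-orbit speed at r₂: v_p = √[μ(2/r₂ − 1/a_t)] = 3.7955 km/s.
Second burn Δv₂ = |v₂ − v_p| = 0.8084 km/s.
Total Δv = Δv₁ + Δv₂ = 1.362 km/s.

Δv = 1.36 km/s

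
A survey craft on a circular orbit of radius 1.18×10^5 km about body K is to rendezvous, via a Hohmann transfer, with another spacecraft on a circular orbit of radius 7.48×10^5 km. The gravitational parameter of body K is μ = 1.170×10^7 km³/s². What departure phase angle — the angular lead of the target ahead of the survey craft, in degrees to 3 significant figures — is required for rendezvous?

The Hohmann ellipse has a_t = (r₁ + r₂)/2 = 4.330×10^5 km.
The half-period of the transfer ellipse is t = π√(a_t³/μ) = 2.6169×10^5 s.
The target's mean motion on its circular orbit is ω₂ = √(μ/r₂³) = 5.2874×10^-6 rad/s.
Angle swept by the target during transfer: ω₂·t = 1.3837 rad = 79.28°.
Arrival is 180° from departure on the ellipse, so φ = 180° − 79.28° = 101°.

φ = 101°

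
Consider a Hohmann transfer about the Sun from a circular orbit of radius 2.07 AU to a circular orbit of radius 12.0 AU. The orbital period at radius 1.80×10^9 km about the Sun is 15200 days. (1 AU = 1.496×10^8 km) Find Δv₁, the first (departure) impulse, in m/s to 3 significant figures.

From Kepler's third law T² = 4π²r³/μ at r = 1.80×10^9 km, T = 15200 days = 15200 × 86400 s = 1.31328×10^9 s: μ = 4π²r³/T² = 1.33494×10^11 km³/s².
In km: r₁ = 2.07 × 1.496×10^8 = 3.09672×10^8 km; r₂ = 12.0 × 1.496×10^8 = 1.7952×10^9 km.
Semi-major axis of the transfer orbit: a_t = (3.09672×10^8 + 1.7952×10^9)/2 = 1.052436×10^9 km.
Circular speed at r = 3.09672×10^8 km: v_c = √(μ/r) = 20.763 km/s.
Transfer-orbit speed at the same r (vis-viva, a = a_t): v_t = √[μ(2/r − 1/a_t)] = 27.117 km/s.
Δv₁ = |v_t − v_c| = |27.117 − 20.763| = 6.354 km/s.

Δv₁ = 6350 m/s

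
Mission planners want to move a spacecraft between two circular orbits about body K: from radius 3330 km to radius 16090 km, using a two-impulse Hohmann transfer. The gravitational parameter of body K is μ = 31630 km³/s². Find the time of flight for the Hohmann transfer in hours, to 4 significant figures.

t = 4.695 hours

The Hohmann ellipse has a_t = (r₁ + r₂)/2 = 9710 km.
By Kepler's third law the transfer-orbit period is T = 2π√(a_t³/μ), so t = T/2 = 16902 s.
Converting: 16902 s ÷ 3600 s/hour = 4.695 hours.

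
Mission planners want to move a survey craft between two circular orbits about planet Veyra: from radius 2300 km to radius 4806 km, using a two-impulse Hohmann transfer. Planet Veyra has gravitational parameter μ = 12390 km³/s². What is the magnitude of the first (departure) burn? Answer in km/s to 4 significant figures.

Transfer-ellipse semi-major axis a_t = (r₁ + r₂)/2 = (2300 + 4806)/2 = 3553 km.
Circular speed at r = 2300 km: v_c = √(μ/r) = 2.3210 km/s.
Transfer-orbit speed at the same r (vis-viva, a = a_t): v_t = √[μ(2/r − 1/a_t)] = 2.6994 km/s.
Δv₁ = |v_t − v_c| = |2.6994 − 2.3210| = 0.3784 km/s.

Δv₁ = 0.3784 km/s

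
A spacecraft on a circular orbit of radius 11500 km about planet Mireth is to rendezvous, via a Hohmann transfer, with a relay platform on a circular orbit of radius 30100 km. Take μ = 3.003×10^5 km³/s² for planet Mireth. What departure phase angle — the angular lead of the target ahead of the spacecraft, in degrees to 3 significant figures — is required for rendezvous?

φ = 76.6°

The Hohmann ellipse has a_t = (r₁ + r₂)/2 = 20800 km.
Transfer time t = π√(a_t³/μ) = 17198 s.
Target angular speed ω₂ = √(μ/r₂³) = 1.0494×10^-4 rad/s.
Angle swept by the target during transfer: ω₂·t = 1.805 rad = 103.4°.
The spacecraft traverses 180° on the transfer ellipse, so the target must lead by 180° − 103.4° = 76.6°.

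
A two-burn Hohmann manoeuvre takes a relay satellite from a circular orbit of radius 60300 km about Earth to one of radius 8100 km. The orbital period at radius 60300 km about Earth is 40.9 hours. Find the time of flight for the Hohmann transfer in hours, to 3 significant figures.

From Kepler's third law T² = 4π²r³/μ at r = 60300 km, T = 40.9 hours = 40.9 × 3600 s = 1.4724×10^5 s: μ = 4π²r³/T² = 3.99264×10^5 km³/s².
The Hohmann ellipse has a_t = (r₁ + r₂)/2 = 34200 km.
Half the transfer-orbit period gives t = π√(a_t³/μ) = 31445.5 s.
Converting: 31445.5 s ÷ 3600 s/hour = 8.73 hours.

t = 8.73 hours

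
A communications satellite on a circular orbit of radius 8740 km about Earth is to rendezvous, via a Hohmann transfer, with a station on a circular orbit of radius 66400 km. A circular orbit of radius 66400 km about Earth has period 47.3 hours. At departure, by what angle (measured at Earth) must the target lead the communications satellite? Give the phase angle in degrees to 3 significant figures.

From Kepler's third law T² = 4π²r³/μ at r = 66400 km, T = 47.3 hours = 47.3 × 3600 s = 1.7028×10^5 s: μ = 4π²r³/T² = 3.98599×10^5 km³/s².
Semi-major axis of the transfer orbit: a_t = (8740 + 66400)/2 = 37570 km.
Transfer time t = π√(a_t³/μ) = 36236 s.
Target angular speed ω₂ = √(μ/r₂³) = 3.6899×10^-5 rad/s.
Angle swept by the target during transfer: ω₂·t = 1.3371 rad = 76.61°.
Arrival is 180° from departure on the ellipse, so φ = 180° − 76.61° = 103°.

φ = 103°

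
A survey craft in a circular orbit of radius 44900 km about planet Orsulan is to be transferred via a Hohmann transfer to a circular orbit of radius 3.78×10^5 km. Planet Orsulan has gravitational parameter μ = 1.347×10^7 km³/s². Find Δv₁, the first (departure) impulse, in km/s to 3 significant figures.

The Hohmann ellipse has a_t = (r₁ + r₂)/2 = 2.1145×10^5 km.
Circular speed at r = 44900 km: v_c = √(μ/r) = 17.3205 km/s.
Transfer-orbit speed at the same r (vis-viva, a = a_t): v_t = √[μ(2/r − 1/a_t)] = 23.1581 km/s.
Δv₁ = |v_t − v_c| = |23.1581 − 17.3205| = 5.838 km/s.

Δv₁ = 5.84 km/s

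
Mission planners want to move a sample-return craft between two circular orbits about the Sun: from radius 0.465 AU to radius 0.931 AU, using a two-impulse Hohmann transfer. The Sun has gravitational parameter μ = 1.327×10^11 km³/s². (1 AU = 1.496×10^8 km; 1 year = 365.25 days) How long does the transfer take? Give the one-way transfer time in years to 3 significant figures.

In km: r₁ = 0.465 × 1.496×10^8 = 6.9564×10^7 km; r₂ = 0.931 × 1.496×10^8 = 1.392776×10^8 km.
Semi-major axis of the transfer orbit: a_t = (6.9564×10^7 + 1.392776×10^8)/2 = 1.044208×10^8 km.
By Kepler's third law the transfer-orbit period is T = 2π√(a_t³/μ), so t = T/2 = 9.202×10^6 s.
Converting: 9.202×10^6 s ÷ 3.15576×10^7 s/year (365.25 × 86400) = 0.292 years.

t = 0.292 years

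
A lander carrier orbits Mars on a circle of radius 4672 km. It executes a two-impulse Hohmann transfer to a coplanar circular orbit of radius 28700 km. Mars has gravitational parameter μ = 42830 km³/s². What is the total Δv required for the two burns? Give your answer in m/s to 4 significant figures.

Δv = 1518 m/s

Transfer-ellipse semi-major axis a_t = (r₁ + r₂)/2 = (4672 + 28700)/2 = 16686 km.
At r₁ the circular-orbit speed is v₁ = √(μ/r₁) = 3.0278 km/s.
On the transfer ellipse at r₁, vis-viva equation gives v_p = √[μ(2/r₁ − 1/a_t)] = 3.9709 km/s.
First burn Δv₁ = |v_p − v₁| = 0.9431 km/s.
Circular speed at r₂: v₂ = √(μ/r₂) = 1.2216 km/s.
Transfer-orbit speed at r₂: v_a = √[μ(2/r₂ − 1/a_t)] = 0.64641 km/s.
Second burn Δv₂ = |v₂ − v_a| = 0.5752 km/s.
Δv = Δv₁ + Δv₂ = 0.9431 + 0.5752 = 1.518 km/s.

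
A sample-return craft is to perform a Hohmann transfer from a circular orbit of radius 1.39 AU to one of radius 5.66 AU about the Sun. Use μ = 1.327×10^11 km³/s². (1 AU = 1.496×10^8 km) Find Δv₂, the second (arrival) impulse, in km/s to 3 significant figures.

Δv₂ = 4.66 km/s

In km: r₁ = 1.39 × 1.496×10^8 = 2.07944×10^8 km; r₂ = 5.66 × 1.496×10^8 = 8.46736×10^8 km.
Transfer-ellipse semi-major axis a_t = (r₁ + r₂)/2 = (2.07944×10^8 + 8.46736×10^8)/2 = 5.2734×10^8 km.
Circular speed at r = 8.46736×10^8 km: v_c = √(μ/r) = 12.519 km/s.
Vis-viva on the transfer ellipse at r = 8.46736×10^8 km gives v_t = √[μ(2/r − 1/a_t)] = 7.8612 km/s.
Δv₂ = |v_t − v_c| = |7.8612 − 12.519| = 4.658 km/s.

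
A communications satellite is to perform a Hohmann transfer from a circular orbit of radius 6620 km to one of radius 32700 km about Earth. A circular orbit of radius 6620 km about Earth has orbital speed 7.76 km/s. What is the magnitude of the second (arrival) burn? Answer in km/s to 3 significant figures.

From the circular-orbit relation v² = μ/r at r = 6620 km: μ = v²r = (7.76)² × 6620 = 3.98641×10^5 km³/s².
The Hohmann ellipse has a_t = (r₁ + r₂)/2 = 19660 km.
Circular speed at r = 32700 km: v_c = √(μ/r) = 3.4915 km/s.
Transfer-orbit speed at the same r (vis-viva, a = a_t): v_t = √[μ(2/r − 1/a_t)] = 2.0261 km/s.
Δv₂ = |v_t − v_c| = |2.0261 − 3.4915| = 1.465 km/s.

Δv₂ = 1.47 km/s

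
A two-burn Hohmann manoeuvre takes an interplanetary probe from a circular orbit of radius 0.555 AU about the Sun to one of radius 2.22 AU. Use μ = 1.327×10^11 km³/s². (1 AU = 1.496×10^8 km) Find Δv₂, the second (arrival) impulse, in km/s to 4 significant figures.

In km: r₁ = 0.555 × 1.496×10^8 = 8.3028×10^7 km; r₂ = 2.22 × 1.496×10^8 = 3.32112×10^8 km.
The Hohmann ellipse has a_t = (r₁ + r₂)/2 = 2.0757×10^8 km.
Circular speed at r = 3.32112×10^8 km: v_c = √(μ/r) = 19.989 km/s.
Vis-viva on the transfer ellipse at r = 3.32112×10^8 km gives v_t = √[μ(2/r − 1/a_t)] = 12.642 km/s.
Δv₂ = |v_t − v_c| = |12.642 − 19.989| = 7.347 km/s.

Δv₂ = 7.347 km/s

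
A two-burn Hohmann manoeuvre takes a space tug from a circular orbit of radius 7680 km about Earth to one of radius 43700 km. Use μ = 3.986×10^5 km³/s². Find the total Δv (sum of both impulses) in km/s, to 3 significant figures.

Δv = 3.56 km/s

The Hohmann ellipse has a_t = (r₁ + r₂)/2 = 25690 km.
At r₁ the circular-orbit speed is v₁ = √(μ/r₁) = 7.204 km/s.
On the transfer ellipse at r₁, vis-viva equation gives v_p = √[μ(2/r₁ − 1/a_t)] = 9.396 km/s.
First burn Δv₁ = |v_p − v₁| = 2.192 km/s.
At r₂, v₂ = √(μ/r₂) = 3.020 km/s.
Transfer-orbit speed at r₂: v_a = √[μ(2/r₂ − 1/a_t)] = 1.651 km/s.
Second burn Δv₂ = |v₂ − v_a| = 1.369 km/s.
Δv = Δv₁ + Δv₂ = 2.192 + 1.369 = 3.561 km/s.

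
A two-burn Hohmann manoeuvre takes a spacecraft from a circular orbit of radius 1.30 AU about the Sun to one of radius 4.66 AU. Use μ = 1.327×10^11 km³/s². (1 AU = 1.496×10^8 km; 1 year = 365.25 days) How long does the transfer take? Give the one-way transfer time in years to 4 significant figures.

In km: r₁ = 1.30 × 1.496×10^8 = 1.9448×10^8 km; r₂ = 4.66 × 1.496×10^8 = 6.97136×10^8 km.
Semi-major axis of the transfer orbit: a_t = (1.9448×10^8 + 6.97136×10^8)/2 = 4.45808×10^8 km.
Half the transfer-orbit period gives t = π√(a_t³/μ) = 8.118×10^7 s.
Converting: 8.118×10^7 s ÷ 3.15576×10^7 s/year (365.25 × 86400) = 2.572 years.

t = 2.572 years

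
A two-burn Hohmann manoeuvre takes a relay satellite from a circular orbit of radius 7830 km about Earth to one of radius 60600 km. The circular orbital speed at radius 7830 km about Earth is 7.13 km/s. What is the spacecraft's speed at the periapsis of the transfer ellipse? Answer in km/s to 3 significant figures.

From the circular-orbit relation v² = μ/r at r = 7830 km: μ = v²r = (7.13)² × 7830 = 3.98053×10^5 km³/s².
Transfer-ellipse semi-major axis a_t = (r₁ + r₂)/2 = (7830 + 60600)/2 = 34215 km.
The periapsis of the transfer ellipse is at r = 7830 km.
Applying v² = μ(2/r − 1/a_t): v = 9.489 km/s.

v = 9.49 km/s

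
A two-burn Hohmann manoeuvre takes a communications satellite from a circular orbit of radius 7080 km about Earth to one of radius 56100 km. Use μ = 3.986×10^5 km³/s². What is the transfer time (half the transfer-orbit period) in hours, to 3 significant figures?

t = 7.76 hours

The Hohmann ellipse has a_t = (r₁ + r₂)/2 = 31590 km.
Transfer time t = π√(a_t³/μ) = π√((31590)³ / 3.986×10^5) = 27940 s.
Converting: 27940 s ÷ 3600 s/hour = 7.76 hours.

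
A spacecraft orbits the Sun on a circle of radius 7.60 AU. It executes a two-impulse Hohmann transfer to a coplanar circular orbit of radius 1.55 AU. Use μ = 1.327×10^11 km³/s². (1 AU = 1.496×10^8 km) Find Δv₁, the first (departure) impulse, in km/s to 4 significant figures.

Δv₁ = 4.515 km/s

In km: r₁ = 7.60 × 1.496×10^8 = 1.13696×10^9 km; r₂ = 1.55 × 1.496×10^8 = 2.3188×10^8 km.
Semi-major axis of the transfer orbit: a_t = (1.13696×10^9 + 2.3188×10^8)/2 = 6.8442×10^8 km.
Circular speed at r = 1.13696×10^9 km: v_c = √(μ/r) = 10.803 km/s.
Transfer-orbit speed at the same r (vis-viva, a = a_t): v_t = √[μ(2/r − 1/a_t)] = 6.2883 km/s.
Δv₁ = |v_t − v_c| = |6.2883 − 10.803| = 4.515 km/s.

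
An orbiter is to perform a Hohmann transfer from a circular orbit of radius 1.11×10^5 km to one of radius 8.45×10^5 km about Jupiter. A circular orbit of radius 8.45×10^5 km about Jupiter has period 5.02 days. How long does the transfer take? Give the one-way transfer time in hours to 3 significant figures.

t = 25.6 hours

From Kepler's third law T² = 4π²r³/μ at r = 8.45×10^5 km, T = 5.02 days = 5.02 × 86400 s = 4.33728×10^5 s: μ = 4π²r³/T² = 1.26618×10^8 km³/s².
Semi-major axis of the transfer orbit: a_t = (1.110×10^5 + 8.450×10^5)/2 = 4.780×10^5 km.
Transfer time t = π√(a_t³/μ) = π√((4.780×10^5)³ / 1.26618×10^8) = 92270 s.
Converting: 92270 s ÷ 3600 s/hour = 25.6 hours.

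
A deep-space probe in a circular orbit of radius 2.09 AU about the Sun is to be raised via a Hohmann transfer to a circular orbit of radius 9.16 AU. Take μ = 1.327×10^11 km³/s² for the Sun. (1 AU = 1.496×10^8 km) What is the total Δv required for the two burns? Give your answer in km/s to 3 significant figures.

Δv = 9.53 km/s

In km: r₁ = 2.09 × 1.496×10^8 = 3.12664×10^8 km; r₂ = 9.16 × 1.496×10^8 = 1.370336×10^9 km.
The Hohmann ellipse has a_t = (r₁ + r₂)/2 = 8.415×10^8 km.
At r₁ the circular-orbit speed is v₁ = √(μ/r₁) = 20.6014 km/s.
Transfer-orbit speed at r₁ (vis-viva): v_p = √[μ(2/r₁ − 1/a_t)] = 26.2895 km/s.
First burn Δv₁ = |v_p − v₁| = 5.688 km/s.
Circular speed at r₂: v₂ = √(μ/r₂) = 9.8406 km/s.
Transfer-orbit speed at r₂: v_a = √[μ(2/r₂ − 1/a_t)] = 5.9984 km/s.
Second burn Δv₂ = |v₂ − v_a| = 3.842 km/s.
Δv = Δv₁ + Δv₂ = 5.688 + 3.842 = 9.530 km/s.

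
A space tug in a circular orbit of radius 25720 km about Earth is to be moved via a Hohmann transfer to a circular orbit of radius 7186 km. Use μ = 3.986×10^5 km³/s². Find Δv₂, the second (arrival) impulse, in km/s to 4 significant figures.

The Hohmann ellipse has a_t = (r₁ + r₂)/2 = 16453 km.
Circular speed at r = 7186 km: v_c = √(μ/r) = 7.448 km/s.
Transfer-orbit speed at the same r (vis-viva, a = a_t): v_t = √[μ(2/r − 1/a_t)] = 9.312 km/s.
Δv₂ = |v_t − v_c| = |9.312 − 7.448| = 1.864 km/s.

Δv₂ = 1.864 km/s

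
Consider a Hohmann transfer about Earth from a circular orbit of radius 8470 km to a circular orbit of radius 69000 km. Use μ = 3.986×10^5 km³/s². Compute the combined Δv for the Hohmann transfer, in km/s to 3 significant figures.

Δv = 3.58 km/s

Semi-major axis of the transfer orbit: a_t = (8470 + 69000)/2 = 38735 km.
Circular speed at r₁: v₁ = √(μ/r₁) = √(3.986×10^5/8470) = 6.86004 km/s.
On the transfer ellipse at r₁, vis-viva gives v_p = √[μ(2/r₁ − 1/a_t)] = 9.15587 km/s.
First burn Δv₁ = |v_p − v₁| = 2.2958 km/s.
At r₂, v₂ = √(μ/r₂) = 2.4035 km/s.
Transfer-orbit speed at r₂: v_a = √[μ(2/r₂ − 1/a_t)] = 1.1239 km/s.
Second burn Δv₂ = |v₂ − v_a| = 1.2796 km/s.
Total Δv = Δv₁ + Δv₂ = 3.575 km/s.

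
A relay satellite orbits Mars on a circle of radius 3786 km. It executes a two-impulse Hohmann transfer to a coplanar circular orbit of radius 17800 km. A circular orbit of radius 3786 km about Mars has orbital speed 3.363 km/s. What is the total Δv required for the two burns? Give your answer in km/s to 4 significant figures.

Δv = 1.588 km/s

From the circular-orbit relation v² = μ/r at r = 3786 km: μ = v²r = (3.363)² × 3786 = 42818.8 km³/s².
Transfer-ellipse semi-major axis a_t = (r₁ + r₂)/2 = (3786 + 17800)/2 = 10793 km.
Circular speed at r₁: v₁ = √(μ/r₁) = √(42818.8/3786) = 3.3630 km/s.
Transfer-orbit speed at r₁ (v² = μ(2/r − 1/a)): v_p = √[μ(2/r₁ − 1/a_t)] = 4.3188 km/s.
First burn Δv₁ = |v_p − v₁| = 0.9558 km/s.
Circular speed at r₂: v₂ = √(μ/r₂) = 1.551 km/s.
Transfer-orbit speed at r₂: v_a = √[μ(2/r₂ − 1/a_t)] = 0.9186 km/s.
Second burn Δv₂ = |v₂ − v_a| = 0.6324 km/s.
Δv = Δv₁ + Δv₂ = 0.9558 + 0.6324 = 1.588 km/s.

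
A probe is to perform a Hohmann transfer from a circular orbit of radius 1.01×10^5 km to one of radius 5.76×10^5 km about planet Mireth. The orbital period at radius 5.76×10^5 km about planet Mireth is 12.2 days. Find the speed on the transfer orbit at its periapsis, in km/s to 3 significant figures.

v = 10.7 km/s

From Kepler's third law T² = 4π²r³/μ at r = 5.76×10^5 km, T = 12.2 days = 12.2 × 86400 s = 1.05408×10^6 s: μ = 4π²r³/T² = 6.79016×10^6 km³/s².
Transfer-ellipse semi-major axis a_t = (r₁ + r₂)/2 = (1.010×10^5 + 5.760×10^5)/2 = 3.385×10^5 km.
At periapsis, r = 1.010×10^5 km.
From the vis-viva equation, v = √[μ(2/r − 1/a_t)] = 10.70 km/s.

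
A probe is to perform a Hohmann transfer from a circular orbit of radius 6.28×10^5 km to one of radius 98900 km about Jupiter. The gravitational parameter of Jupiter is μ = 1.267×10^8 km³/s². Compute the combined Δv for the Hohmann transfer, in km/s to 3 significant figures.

Transfer-ellipse semi-major axis a_t = (r₁ + r₂)/2 = (6.280×10^5 + 98900)/2 = 3.6345×10^5 km.
Circular speed at r₁: v₁ = √(μ/r₁) = √(1.267×10^8/6.280×10^5) = 14.2039 km/s.
On the transfer ellipse at r₁, vis-viva gives v_a = √[μ(2/r₁ − 1/a_t)] = 7.40942 km/s.
First burn Δv₁ = |v_a − v₁| = 6.7945 km/s.
Circular speed at r₂: v₂ = √(μ/r₂) = 35.7923 km/s.
Transfer-orbit speed at r₂: v_p = √[μ(2/r₂ − 1/a_t)] = 47.0487 km/s.
Second burn Δv₂ = |v₂ − v_p| = 11.256 km/s.
Δv = Δv₁ + Δv₂ = 6.7945 + 11.256 = 18.05 km/s.

Δv = 18.1 km/s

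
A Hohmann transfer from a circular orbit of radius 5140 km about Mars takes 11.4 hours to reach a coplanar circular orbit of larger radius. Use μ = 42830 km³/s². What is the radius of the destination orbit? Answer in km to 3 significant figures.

r₂ = 33700 km

Transfer time t = 11.4 hours = 41040 s, and t = π√(a_t³/μ).
So a_t = (μ t²/π²)^(1/3) = (42830 × (41040)² / π²)^(1/3) = 19407 km.
Since a_t = (r₁ + r₂)/2, r₂ = 2a_t − r₁ = 2×19407 − 5140 = 33674 km.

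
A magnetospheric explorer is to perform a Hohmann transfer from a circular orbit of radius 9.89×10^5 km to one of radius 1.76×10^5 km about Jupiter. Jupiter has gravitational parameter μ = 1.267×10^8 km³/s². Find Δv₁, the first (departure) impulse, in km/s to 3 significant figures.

The Hohmann ellipse has a_t = (r₁ + r₂)/2 = 5.825×10^5 km.
On the circular orbit at r = 9.890×10^5 km, v_c = √(μ/r) = 11.3185 km/s.
Transfer-orbit speed at the same r (vis-viva, a = a_t): v_t = √[μ(2/r − 1/a_t)] = 6.22155 km/s.
Δv₁ = |v_t − v_c| = |6.22155 − 11.3185| = 5.097 km/s.

Δv₁ = 5.10 km/s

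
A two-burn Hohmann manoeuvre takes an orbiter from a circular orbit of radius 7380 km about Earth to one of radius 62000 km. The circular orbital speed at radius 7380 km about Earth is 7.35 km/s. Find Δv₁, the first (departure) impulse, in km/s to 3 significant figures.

Δv₁ = 2.48 km/s

From the circular-orbit relation v² = μ/r at r = 7380 km: μ = v²r = (7.35)² × 7380 = 3.98686×10^5 km³/s².
Transfer-ellipse semi-major axis a_t = (r₁ + r₂)/2 = (7380 + 62000)/2 = 34690 km.
On the circular orbit at r = 7380 km, v_c = √(μ/r) = 7.350 km/s.
Vis-viva on the transfer ellipse at r = 7380 km gives v_t = √[μ(2/r − 1/a_t)] = 9.826 km/s.
Δv₁ = |v_t − v_c| = |9.826 − 7.350| = 2.476 km/s.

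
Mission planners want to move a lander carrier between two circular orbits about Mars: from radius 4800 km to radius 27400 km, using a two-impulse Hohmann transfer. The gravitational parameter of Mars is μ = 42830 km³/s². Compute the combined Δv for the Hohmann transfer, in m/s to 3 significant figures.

Semi-major axis of the transfer orbit: a_t = (4800 + 27400)/2 = 16100 km.
At r₁ the circular-orbit speed is v₁ = √(μ/r₁) = 2.98713 km/s.
On the transfer ellipse at r₁, v² = μ(2/r − 1/a) gives v_p = √[μ(2/r₁ − 1/a_t)] = 3.89687 km/s.
First burn Δv₁ = |v_p − v₁| = 0.9097 km/s.
At r₂, v₂ = √(μ/r₂) = 1.2503 km/s.
Transfer-orbit speed at r₂: v_a = √[μ(2/r₂ − 1/a_t)] = 0.68266 km/s.
Second burn Δv₂ = |v₂ − v_a| = 0.5676 km/s.
Total Δv = Δv₁ + Δv₂ = 1.477 km/s.

Δv = 1480 m/s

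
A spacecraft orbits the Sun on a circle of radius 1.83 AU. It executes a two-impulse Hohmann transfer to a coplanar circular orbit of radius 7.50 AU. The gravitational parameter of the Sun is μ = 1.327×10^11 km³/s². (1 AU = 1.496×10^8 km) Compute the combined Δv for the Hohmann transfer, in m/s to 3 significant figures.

In km: r₁ = 1.83 × 1.496×10^8 = 2.73768×10^8 km; r₂ = 7.50 × 1.496×10^8 = 1.122×10^9 km.
The Hohmann ellipse has a_t = (r₁ + r₂)/2 = 6.97884×10^8 km.
Circular speed at r₁: v₁ = √(μ/r₁) = √(1.327×10^11/2.73768×10^8) = 22.0163 km/s.
Transfer-orbit speed at r₁ (v² = μ(2/r − 1/a)): v_p = √[μ(2/r₁ − 1/a_t)] = 27.9157 km/s.
First burn Δv₁ = |v_p − v₁| = 5.899 km/s.
Circular speed at r₂: v₂ = √(μ/r₂) = 10.875 km/s.
Transfer-orbit speed at r₂: v_a = √[μ(2/r₂ − 1/a_t)] = 6.8114 km/s.
Second burn Δv₂ = |v₂ − v_a| = 4.064 km/s.
Δv = Δv₁ + Δv₂ = 5.899 + 4.064 = 9.963 km/s.

Δv = 9960 m/s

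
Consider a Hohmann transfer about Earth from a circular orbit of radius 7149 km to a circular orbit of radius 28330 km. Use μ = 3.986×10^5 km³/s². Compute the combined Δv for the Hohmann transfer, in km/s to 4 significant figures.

Δv = 3.339 km/s

The Hohmann ellipse has a_t = (r₁ + r₂)/2 = 17739.5 km.
At r₁ the circular-orbit speed is v₁ = √(μ/r₁) = 7.467 km/s.
Transfer-orbit speed at r₁ (vis-viva): v_p = √[μ(2/r₁ − 1/a_t)] = 9.436 km/s.
First burn Δv₁ = |v_p − v₁| = 1.969 km/s.
Circular speed at r₂: v₂ = √(μ/r₂) = 3.751 km/s.
Transfer-orbit speed at r₂: v_a = √[μ(2/r₂ − 1/a_t)] = 2.381 km/s.
Second burn Δv₂ = |v₂ − v_a| = 1.370 km/s.
Δv = Δv₁ + Δv₂ = 1.969 + 1.370 = 3.339 km/s.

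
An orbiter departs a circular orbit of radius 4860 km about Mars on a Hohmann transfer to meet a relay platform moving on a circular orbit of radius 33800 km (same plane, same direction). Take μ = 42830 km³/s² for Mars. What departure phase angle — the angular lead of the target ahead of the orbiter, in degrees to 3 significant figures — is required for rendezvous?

φ = 102°

The Hohmann ellipse has a_t = (r₁ + r₂)/2 = 19330 km.
Transfer time t = π√(a_t³/μ) = 40797 s.
The target's mean motion on its circular orbit is ω₂ = √(μ/r₂³) = 3.3304×10^-5 rad/s.
Angle swept by the target during transfer: ω₂·t = 1.3587 rad = 77.85°.
Arrival is 180° from departure on the ellipse, so φ = 180° − 77.85° = 102°.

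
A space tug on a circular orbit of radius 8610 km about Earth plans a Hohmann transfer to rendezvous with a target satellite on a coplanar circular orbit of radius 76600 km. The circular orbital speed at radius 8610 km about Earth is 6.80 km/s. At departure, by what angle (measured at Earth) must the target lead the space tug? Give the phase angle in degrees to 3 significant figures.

From the circular-orbit relation v² = μ/r at r = 8610 km: μ = v²r = (6.80)² × 8610 = 3.98126×10^5 km³/s².
Semi-major axis of the transfer orbit: a_t = (8610 + 76600)/2 = 42605 km.
The half-period of the transfer ellipse is t = π√(a_t³/μ) = 43790 s.
Target angular speed ω₂ = √(μ/r₂³) = 2.976×10^-5 rad/s.
Angle swept by the target during transfer: ω₂·t = 1.3032 rad = 74.67°.
The space tug traverses 180° on the transfer ellipse, so the target must lead by 180° − 74.67° = 105°.

φ = 105°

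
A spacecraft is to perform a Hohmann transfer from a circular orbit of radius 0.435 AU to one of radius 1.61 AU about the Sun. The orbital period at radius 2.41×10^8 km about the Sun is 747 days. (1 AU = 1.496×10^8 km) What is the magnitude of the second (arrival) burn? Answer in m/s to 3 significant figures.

From Kepler's third law T² = 4π²r³/μ at r = 2.41×10^8 km, T = 747 days = 747 × 86400 s = 6.45408×10^7 s: μ = 4π²r³/T² = 1.32661×10^11 km³/s².
In km: r₁ = 0.435 × 1.496×10^8 = 6.5076×10^7 km; r₂ = 1.61 × 1.496×10^8 = 2.40856×10^8 km.
Transfer-ellipse semi-major axis a_t = (r₁ + r₂)/2 = (6.5076×10^7 + 2.40856×10^8)/2 = 1.52966×10^8 km.
On the circular orbit at r = 2.40856×10^8 km, v_c = √(μ/r) = 23.469 km/s.
Vis-viva on the transfer ellipse at r = 2.40856×10^8 km gives v_t = √[μ(2/r − 1/a_t)] = 15.308 km/s.
Δv₂ = |v_t − v_c| = |15.308 − 23.469| = 8.161 km/s.

Δv₂ = 8160 m/s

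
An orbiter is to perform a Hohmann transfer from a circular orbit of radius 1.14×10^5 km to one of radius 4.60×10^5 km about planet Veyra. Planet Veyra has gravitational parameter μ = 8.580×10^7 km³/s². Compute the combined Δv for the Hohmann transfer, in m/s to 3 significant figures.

Δv = 12300 m/s

The Hohmann ellipse has a_t = (r₁ + r₂)/2 = 2.870×10^5 km.
At r₁ the circular-orbit speed is v₁ = √(μ/r₁) = 27.434 km/s.
On the transfer ellipse at r₁, vis-viva equation gives v_p = √[μ(2/r₁ − 1/a_t)] = 34.732 km/s.
First burn Δv₁ = |v_p − v₁| = 7.298 km/s.
At r₂, v₂ = √(μ/r₂) = 13.6573 km/s.
Transfer-orbit speed at r₂: v_a = √[μ(2/r₂ − 1/a_t)] = 8.60748 km/s.
Second burn Δv₂ = |v₂ − v_a| = 5.050 km/s.
Δv = Δv₁ + Δv₂ = 7.298 + 5.050 = 12.35 km/s.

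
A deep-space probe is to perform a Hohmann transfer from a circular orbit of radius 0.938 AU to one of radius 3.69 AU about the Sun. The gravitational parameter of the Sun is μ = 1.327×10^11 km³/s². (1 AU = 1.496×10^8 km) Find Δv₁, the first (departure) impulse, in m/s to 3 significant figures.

In km: r₁ = 0.938 × 1.496×10^8 = 1.403248×10^8 km; r₂ = 3.69 × 1.496×10^8 = 5.52024×10^8 km.
Transfer-ellipse semi-major axis a_t = (r₁ + r₂)/2 = (1.403248×10^8 + 5.52024×10^8)/2 = 3.461744×10^8 km.
Circular speed at r = 1.403248×10^8 km: v_c = √(μ/r) = 30.752 km/s.
Vis-viva on the transfer ellipse at r = 1.403248×10^8 km gives v_t = √[μ(2/r − 1/a_t)] = 38.833 km/s.
Δv₁ = |v_t − v_c| = |38.833 − 30.752| = 8.081 km/s.

Δv₁ = 8080 m/s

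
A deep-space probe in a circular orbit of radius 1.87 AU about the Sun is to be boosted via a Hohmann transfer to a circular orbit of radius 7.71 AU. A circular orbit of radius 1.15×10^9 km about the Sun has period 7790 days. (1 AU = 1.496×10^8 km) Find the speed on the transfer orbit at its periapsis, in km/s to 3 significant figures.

v = 27.6 km/s

From Kepler's third law T² = 4π²r³/μ at r = 1.15×10^9 km, T = 7790 days = 7790 × 86400 s = 6.73056×10^8 s: μ = 4π²r³/T² = 1.32541×10^11 km³/s².
In km: r₁ = 1.87 × 1.496×10^8 = 2.79752×10^8 km; r₂ = 7.71 × 1.496×10^8 = 1.153416×10^9 km.
Transfer-ellipse semi-major axis a_t = (r₁ + r₂)/2 = (2.79752×10^8 + 1.153416×10^9)/2 = 7.16584×10^8 km.
The periapsis of the transfer ellipse is at r = 2.79752×10^8 km.
Applying v² = μ(2/r − 1/a_t): v = 27.62 km/s.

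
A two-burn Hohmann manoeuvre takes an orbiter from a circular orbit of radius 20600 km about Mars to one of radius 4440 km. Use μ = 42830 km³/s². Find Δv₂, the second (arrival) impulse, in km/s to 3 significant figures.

Δv₂ = 0.878 km/s

The Hohmann ellipse has a_t = (r₁ + r₂)/2 = 12520 km.
Circular speed at r = 4440 km: v_c = √(μ/r) = 3.1059 km/s.
Vis-viva on the transfer ellipse at r = 4440 km gives v_t = √[μ(2/r − 1/a_t)] = 3.9840 km/s.
Δv₂ = |v_t − v_c| = |3.9840 − 3.1059| = 0.8781 km/s.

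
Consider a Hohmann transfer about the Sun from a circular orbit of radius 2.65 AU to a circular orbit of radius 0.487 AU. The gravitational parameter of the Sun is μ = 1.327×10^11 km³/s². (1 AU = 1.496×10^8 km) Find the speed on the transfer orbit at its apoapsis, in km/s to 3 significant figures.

v = 10.2 km/s

In km: r₁ = 2.65 × 1.496×10^8 = 3.9644×10^8 km; r₂ = 0.487 × 1.496×10^8 = 7.28552×10^7 km.
Transfer-ellipse semi-major axis a_t = (r₁ + r₂)/2 = (3.9644×10^8 + 7.28552×10^7)/2 = 2.346476×10^8 km.
The apoapsis of the transfer ellipse is at r = 3.9644×10^8 km.
Vis-viva: v = √[μ(2/r − 1/a_t)] = √[1.327×10^11 × (2/3.9644×10^8 − 1/2.346476×10^8)] = 10.19 km/s.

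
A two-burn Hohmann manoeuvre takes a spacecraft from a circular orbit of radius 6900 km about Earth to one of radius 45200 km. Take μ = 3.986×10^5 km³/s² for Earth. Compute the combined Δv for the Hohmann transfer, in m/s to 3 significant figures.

The Hohmann ellipse has a_t = (r₁ + r₂)/2 = 26050 km.
At r₁ the circular-orbit speed is v₁ = √(μ/r₁) = 7.60053 km/s.
On the transfer ellipse at r₁, v² = μ(2/r − 1/a) gives v_p = √[μ(2/r₁ − 1/a_t)] = 10.0117 km/s.
First burn Δv₁ = |v_p − v₁| = 2.411 km/s.
Circular speed at r₂: v₂ = √(μ/r₂) = 2.9696 km/s.
Transfer-orbit speed at r₂: v_a = √[μ(2/r₂ − 1/a_t)] = 1.5283 km/s.
Second burn Δv₂ = |v₂ − v_a| = 1.441 km/s.
Total Δv = Δv₁ + Δv₂ = 3.852 km/s.

Δv = 3850 m/s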